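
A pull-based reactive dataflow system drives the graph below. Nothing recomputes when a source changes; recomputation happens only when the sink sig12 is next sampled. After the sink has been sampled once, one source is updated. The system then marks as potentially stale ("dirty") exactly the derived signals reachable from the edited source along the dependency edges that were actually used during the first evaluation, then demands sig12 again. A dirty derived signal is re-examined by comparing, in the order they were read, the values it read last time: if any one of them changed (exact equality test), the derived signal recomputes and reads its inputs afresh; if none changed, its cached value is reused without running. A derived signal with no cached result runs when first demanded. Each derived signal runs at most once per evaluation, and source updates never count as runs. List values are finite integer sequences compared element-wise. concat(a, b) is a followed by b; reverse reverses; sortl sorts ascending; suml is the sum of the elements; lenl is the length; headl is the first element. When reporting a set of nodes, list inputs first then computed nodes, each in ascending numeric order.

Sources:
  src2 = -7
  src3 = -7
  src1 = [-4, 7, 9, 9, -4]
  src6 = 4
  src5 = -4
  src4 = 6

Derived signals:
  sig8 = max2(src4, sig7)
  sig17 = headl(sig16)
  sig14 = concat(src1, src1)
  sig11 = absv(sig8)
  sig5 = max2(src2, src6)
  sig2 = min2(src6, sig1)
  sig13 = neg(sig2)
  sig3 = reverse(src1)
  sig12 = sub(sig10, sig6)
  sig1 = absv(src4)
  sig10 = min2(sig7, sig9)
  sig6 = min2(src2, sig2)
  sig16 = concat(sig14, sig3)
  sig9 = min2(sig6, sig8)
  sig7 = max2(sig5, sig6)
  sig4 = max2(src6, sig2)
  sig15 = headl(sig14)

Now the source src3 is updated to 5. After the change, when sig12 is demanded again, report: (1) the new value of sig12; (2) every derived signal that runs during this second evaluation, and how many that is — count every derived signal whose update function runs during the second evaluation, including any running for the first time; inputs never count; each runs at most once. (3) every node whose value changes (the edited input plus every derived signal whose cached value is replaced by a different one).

New value of sig12: 0.
Derived signals that run: none — 0 in total.
Values that change: src3.
Key observation: src3 is never demanded by the output, so the edit triggers no recomputation at all.

First evaluation (everything demanded from the output):
  sig1 = absv(6) = 6
  sig2 = min2(4, 6) = 4
  sig5 = max2(-7, 4) = 4
  sig6 = min2(-7, 4) = -7
  sig7 = max2(4, -7) = 4
  sig8 = max2(6, 4) = 6
  sig9 = min2(-7, 6) = -7
  sig10 = min2(4, -7) = -7
  sig12 = sub(-7, -7) = 0

Propagation after the edit:
  src3 feeds no computation that the output demands — nothing is marked dirty and nothing runs.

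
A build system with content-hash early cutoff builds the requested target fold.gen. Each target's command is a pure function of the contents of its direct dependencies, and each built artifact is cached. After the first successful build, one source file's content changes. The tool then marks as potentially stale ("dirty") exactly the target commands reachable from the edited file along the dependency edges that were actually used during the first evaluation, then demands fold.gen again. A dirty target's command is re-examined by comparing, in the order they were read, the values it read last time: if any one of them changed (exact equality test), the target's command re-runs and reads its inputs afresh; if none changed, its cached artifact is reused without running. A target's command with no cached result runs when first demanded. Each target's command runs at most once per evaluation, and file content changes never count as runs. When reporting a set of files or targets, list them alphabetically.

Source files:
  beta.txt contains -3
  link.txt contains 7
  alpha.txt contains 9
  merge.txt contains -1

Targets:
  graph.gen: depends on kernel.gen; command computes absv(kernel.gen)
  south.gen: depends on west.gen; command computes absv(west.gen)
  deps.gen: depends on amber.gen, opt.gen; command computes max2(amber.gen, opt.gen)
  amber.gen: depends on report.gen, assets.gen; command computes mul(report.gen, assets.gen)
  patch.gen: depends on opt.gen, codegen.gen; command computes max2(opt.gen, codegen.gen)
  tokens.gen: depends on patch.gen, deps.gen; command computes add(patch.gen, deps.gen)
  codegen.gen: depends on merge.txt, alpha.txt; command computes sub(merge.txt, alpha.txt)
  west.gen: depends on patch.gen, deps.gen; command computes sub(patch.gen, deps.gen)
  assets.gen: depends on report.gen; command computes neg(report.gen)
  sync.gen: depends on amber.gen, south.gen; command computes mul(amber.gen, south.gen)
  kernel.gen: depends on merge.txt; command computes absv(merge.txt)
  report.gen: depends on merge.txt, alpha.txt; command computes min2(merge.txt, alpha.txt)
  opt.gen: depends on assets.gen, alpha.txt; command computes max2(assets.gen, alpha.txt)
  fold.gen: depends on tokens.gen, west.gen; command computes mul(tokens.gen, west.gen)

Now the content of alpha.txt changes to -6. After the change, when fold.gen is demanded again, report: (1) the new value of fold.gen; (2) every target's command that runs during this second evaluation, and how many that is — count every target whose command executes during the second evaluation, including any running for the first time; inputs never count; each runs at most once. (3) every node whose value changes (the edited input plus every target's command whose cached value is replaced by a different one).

First evaluation (everything demanded from the output):
  codegen.gen = sub(-1, 9) = -10
  report.gen = min2(-1, 9) = -1
  assets.gen = neg(-1) = 1
  amber.gen = mul(-1, 1) = -1
  opt.gen = max2(1, 9) = 9
  deps.gen = max2(-1, 9) = 9
  patch.gen = max2(9, -10) = 9
  tokens.gen = add(9, 9) = 18
  west.gen = sub(9, 9) = 0
  fold.gen = mul(18, 0) = 0

Propagation after the edit:
  codegen.gen: runs — alpha.txt 9->-6; result 5.
  report.gen: runs — alpha.txt 9->-6; result -6.
  assets.gen: runs — report.gen -1->-6; result 6.
  amber.gen: runs — report.gen -1->-6; assets.gen 1->6; result -36.
  opt.gen: runs — assets.gen 1->6; alpha.txt 9->-6; result 6.
  deps.gen: runs — amber.gen -1->-36; opt.gen 9->6; result 6.
  patch.gen: runs — opt.gen 9->6; codegen.gen -10->5; result 6.
  tokens.gen: runs — patch.gen 9->6; deps.gen 9->6; result 12.
  west.gen: runs — patch.gen 9->6; deps.gen 9->6; result 0 (same value as before).
  fold.gen: runs — tokens.gen 18->12; result 0 (same value as before).

New value of fold.gen: 0.
Target commands that run: amber.gen, assets.gen, codegen.gen, deps.gen, fold.gen, opt.gen, patch.gen, report.gen, tokens.gen, west.gen — 10 in total.
Values that change: alpha.txt, amber.gen, assets.gen, codegen.gen, deps.gen, opt.gen, patch.gen, report.gen, tokens.gen.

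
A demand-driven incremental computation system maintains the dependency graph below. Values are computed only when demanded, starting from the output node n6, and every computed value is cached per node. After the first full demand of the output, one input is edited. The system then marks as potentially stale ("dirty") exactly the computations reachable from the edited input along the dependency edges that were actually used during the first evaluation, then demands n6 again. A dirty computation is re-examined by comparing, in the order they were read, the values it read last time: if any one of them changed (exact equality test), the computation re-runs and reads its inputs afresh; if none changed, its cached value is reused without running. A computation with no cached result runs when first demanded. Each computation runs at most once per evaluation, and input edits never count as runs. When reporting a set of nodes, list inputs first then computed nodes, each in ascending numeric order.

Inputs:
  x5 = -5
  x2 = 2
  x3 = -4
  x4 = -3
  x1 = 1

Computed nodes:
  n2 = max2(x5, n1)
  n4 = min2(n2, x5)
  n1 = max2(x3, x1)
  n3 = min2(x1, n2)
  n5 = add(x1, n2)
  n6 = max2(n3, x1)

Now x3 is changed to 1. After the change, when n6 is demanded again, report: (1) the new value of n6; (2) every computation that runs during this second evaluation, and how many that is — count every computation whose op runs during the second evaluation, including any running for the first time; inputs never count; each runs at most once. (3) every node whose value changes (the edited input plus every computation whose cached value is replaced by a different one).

New value of n6: 1.
Computations that run: n1 — 1 in total.
Values that change: x3.
Key observation: the change is absorbed at n1 — it re-runs but produces the same value, and the output's value is unchanged.

First evaluation (everything demanded from the output):
  n1 = max2(-4, 1) = 1
  n2 = max2(-5, 1) = 1
  n3 = min2(1, 1) = 1
  n6 = max2(1, 1) = 1

Propagation after the edit:
  n1: runs — x3 -4->1; result 1 (same value as before).
  n2: checked — values it read are unchanged (x5 unchanged, n1 unchanged); reused cached 1 without running.
  n3: checked — values it read are unchanged (x1 unchanged, n2 unchanged); reused cached 1 without running.
  n6: checked — values it read are unchanged (n3 unchanged, x1 unchanged); reused cached 1 without running.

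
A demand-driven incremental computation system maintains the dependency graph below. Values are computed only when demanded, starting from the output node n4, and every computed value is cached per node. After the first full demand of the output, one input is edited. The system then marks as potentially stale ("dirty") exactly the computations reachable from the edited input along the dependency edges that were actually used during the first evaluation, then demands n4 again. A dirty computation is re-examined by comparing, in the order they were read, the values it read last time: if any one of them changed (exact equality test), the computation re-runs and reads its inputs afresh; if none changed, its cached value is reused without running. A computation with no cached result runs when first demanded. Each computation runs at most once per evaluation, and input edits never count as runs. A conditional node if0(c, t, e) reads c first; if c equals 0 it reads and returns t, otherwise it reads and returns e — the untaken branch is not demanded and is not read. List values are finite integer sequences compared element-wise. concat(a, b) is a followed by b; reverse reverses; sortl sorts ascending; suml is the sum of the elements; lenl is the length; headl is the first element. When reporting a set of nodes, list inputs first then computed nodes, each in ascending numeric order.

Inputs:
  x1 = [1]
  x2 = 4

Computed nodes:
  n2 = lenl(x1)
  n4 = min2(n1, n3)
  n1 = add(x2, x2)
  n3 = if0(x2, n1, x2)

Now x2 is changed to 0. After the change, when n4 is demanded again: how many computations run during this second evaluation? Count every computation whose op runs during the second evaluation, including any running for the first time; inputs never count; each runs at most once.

Computations that run: n1, n3, n4 — 3 in total.

First evaluation (everything demanded from the output):
  n1 = add(4, 4) = 8
  n3 = if0(x2=4 -> else branch x2) = 4
  n4 = min2(8, 4) = 4

Propagation after the edit:
  n1: runs — x2 4->0; x2 4->0; result 0.
  n3: runs — x2 4->0; x2 4->0; result 0.
  n4: runs — n1 8->0; n3 4->0; result 0.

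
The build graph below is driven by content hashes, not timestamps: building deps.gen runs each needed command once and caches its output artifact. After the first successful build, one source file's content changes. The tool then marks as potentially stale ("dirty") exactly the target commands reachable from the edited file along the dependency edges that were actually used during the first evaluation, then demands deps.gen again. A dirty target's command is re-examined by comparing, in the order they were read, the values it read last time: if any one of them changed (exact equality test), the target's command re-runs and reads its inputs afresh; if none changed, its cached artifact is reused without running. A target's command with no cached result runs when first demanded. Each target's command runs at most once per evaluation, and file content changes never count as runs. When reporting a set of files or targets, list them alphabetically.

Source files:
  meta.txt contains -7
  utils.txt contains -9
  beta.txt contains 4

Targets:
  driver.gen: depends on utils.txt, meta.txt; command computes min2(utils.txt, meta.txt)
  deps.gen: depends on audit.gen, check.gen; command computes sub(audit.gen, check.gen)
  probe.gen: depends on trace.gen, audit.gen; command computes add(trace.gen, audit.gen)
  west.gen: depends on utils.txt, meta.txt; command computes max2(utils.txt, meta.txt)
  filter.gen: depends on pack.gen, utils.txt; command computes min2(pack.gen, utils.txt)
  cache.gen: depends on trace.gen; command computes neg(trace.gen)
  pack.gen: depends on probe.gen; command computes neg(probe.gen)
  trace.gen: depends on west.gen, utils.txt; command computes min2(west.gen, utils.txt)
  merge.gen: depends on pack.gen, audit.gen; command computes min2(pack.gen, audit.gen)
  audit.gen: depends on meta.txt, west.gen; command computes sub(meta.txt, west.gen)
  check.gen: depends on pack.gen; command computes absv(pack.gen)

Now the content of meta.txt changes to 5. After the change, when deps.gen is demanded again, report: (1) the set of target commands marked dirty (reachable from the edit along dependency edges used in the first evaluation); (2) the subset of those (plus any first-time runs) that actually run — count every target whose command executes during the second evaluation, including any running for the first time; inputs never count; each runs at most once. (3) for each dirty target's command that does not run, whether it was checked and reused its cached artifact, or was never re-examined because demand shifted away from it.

Dirty set: audit.gen, check.gen, deps.gen, pack.gen, probe.gen, trace.gen, west.gen.
Run set: audit.gen, trace.gen, west.gen (3 run).
Re-examined without running (cache reused): check.gen, deps.gen, pack.gen, probe.gen.
The important point: at probe.gen every value read last time is unchanged, so the dirty flag clears without a run.

Initial pass — values computed on the first demand:
  west.gen = max2(-9, -7) = -7
  audit.gen = sub(-7, -7) = 0
  trace.gen = min2(-7, -9) = -9
  probe.gen = add(-9, 0) = -9
  pack.gen = neg(-9) = 9
  check.gen = absv(9) = 9
  deps.gen = sub(0, 9) = -9

Second demand — change propagation:
  west.gen: re-runs because meta.txt -7->5; new result 5.
  audit.gen: re-runs because meta.txt -7->5; west.gen -7->5; new result 0 (unchanged).
  trace.gen: re-runs because west.gen -7->5; new result -9 (unchanged).
  probe.gen: re-examined; everything it read last time is the same (trace.gen unchanged, audit.gen unchanged) — cache -9 kept, no run.
  pack.gen: re-examined; everything it read last time is the same (probe.gen unchanged) — cache 9 kept, no run.
  check.gen: re-examined; everything it read last time is the same (pack.gen unchanged) — cache 9 kept, no run.
  deps.gen: re-examined; everything it read last time is the same (audit.gen unchanged, check.gen unchanged) — cache -9 kept, no run.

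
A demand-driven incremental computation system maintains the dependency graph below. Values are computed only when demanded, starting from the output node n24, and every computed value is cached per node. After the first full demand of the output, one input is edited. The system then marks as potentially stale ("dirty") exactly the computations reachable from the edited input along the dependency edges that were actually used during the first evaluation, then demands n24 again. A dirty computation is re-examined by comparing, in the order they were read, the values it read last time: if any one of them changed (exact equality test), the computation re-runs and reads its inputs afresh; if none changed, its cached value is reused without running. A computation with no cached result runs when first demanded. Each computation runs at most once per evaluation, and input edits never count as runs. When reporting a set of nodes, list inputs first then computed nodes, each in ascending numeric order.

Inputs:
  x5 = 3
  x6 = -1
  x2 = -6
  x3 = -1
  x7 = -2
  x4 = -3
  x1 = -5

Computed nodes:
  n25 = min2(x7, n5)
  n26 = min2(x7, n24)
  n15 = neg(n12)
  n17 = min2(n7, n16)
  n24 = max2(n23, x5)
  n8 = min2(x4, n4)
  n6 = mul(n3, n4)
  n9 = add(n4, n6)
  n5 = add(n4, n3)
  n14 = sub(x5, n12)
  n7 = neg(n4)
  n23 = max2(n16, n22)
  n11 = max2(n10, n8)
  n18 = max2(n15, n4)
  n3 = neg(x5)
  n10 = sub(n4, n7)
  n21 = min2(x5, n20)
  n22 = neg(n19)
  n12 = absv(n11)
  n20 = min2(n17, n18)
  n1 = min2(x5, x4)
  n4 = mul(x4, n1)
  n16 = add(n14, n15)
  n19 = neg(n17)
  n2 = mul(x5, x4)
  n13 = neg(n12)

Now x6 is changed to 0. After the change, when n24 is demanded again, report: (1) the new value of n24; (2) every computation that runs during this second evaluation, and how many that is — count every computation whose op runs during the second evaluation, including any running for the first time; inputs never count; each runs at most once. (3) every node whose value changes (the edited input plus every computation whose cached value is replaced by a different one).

New value of n24: 3.
Computations that run: none — 0 in total.
Values that change: x6.
Key observation: x6 is never demanded by the output, so the edit triggers no recomputation at all.

First evaluation (everything demanded from the output):
  n1 = min2(3, -3) = -3
  n4 = mul(-3, -3) = 9
  n7 = neg(9) = -9
  n8 = min2(-3, 9) = -3
  n10 = sub(9, -9) = 18
  n11 = max2(18, -3) = 18
  n12 = absv(18) = 18
  n14 = sub(3, 18) = -15
  n15 = neg(18) = -18
  n16 = add(-15, -18) = -33
  n17 = min2(-9, -33) = -33
  n19 = neg(-33) = 33
  n22 = neg(33) = -33
  n23 = max2(-33, -33) = -33
  n24 = max2(-33, 3) = 3

Propagation after the edit:
  x6 feeds no computation that the output demands — nothing is marked dirty and nothing runs.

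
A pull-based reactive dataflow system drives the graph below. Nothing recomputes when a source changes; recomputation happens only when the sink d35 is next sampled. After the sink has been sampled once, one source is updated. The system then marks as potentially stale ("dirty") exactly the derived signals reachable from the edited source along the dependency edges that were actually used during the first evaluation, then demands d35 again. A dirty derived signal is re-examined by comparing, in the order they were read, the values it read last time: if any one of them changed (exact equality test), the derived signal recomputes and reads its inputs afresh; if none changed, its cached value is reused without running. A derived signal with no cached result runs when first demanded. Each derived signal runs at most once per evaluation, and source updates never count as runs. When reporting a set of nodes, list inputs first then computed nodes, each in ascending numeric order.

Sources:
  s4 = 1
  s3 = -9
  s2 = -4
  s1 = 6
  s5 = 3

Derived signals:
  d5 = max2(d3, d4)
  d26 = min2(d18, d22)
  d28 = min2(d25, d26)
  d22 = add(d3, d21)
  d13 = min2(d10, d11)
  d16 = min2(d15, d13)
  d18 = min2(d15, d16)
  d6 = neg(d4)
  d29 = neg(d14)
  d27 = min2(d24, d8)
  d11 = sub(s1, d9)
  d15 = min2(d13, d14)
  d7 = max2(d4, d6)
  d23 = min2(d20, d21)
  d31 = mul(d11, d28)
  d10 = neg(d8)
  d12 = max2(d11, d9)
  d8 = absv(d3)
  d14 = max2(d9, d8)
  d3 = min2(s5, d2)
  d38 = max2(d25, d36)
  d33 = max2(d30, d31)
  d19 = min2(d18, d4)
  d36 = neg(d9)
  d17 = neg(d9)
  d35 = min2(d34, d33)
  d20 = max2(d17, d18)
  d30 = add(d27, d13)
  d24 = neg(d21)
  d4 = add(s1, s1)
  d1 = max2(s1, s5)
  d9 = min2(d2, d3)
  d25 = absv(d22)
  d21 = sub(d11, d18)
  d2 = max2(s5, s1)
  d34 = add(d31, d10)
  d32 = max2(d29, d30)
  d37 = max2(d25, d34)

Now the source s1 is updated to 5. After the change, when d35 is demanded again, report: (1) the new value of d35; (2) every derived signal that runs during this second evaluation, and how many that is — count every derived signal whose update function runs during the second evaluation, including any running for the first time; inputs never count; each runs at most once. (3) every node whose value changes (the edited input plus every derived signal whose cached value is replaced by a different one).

New value of d35: -9.
Derived signals that run: d2, d3, d9, d11, d13, d21, d22, d24, d25, d26, d27, d28, d30, d31, d33, d34, d35 — 17 in total.
Values that change: s1, d2, d11, d21, d22, d24, d25, d27, d30, d31, d33, d34, d35.
Key observation: the cutoff stops propagation at d8 — its inputs' values are unchanged, so it reuses its cache.

First evaluation (everything demanded from the output):
  d2 = max2(3, 6) = 6
  d3 = min2(3, 6) = 3
  d8 = absv(3) = 3
  d9 = min2(6, 3) = 3
  d10 = neg(3) = -3
  d11 = sub(6, 3) = 3
  d13 = min2(-3, 3) = -3
  d14 = max2(3, 3) = 3
  d15 = min2(-3, 3) = -3
  d16 = min2(-3, -3) = -3
  d18 = min2(-3, -3) = -3
  d21 = sub(3, -3) = 6
  d22 = add(3, 6) = 9
  d24 = neg(6) = -6
  d25 = absv(9) = 9
  d26 = min2(-3, 9) = -3
  d27 = min2(-6, 3) = -6
  d28 = min2(9, -3) = -3
  d30 = add(-6, -3) = -9
  d31 = mul(3, -3) = -9
  d33 = max2(-9, -9) = -9
  d34 = add(-9, -3) = -12
  d35 = min2(-12, -9) = -12

Propagation after the edit:
  d2: runs — s1 6->5; result 5.
  d3: runs — d2 6->5; result 3 (same value as before).
  d8: checked — values it read are unchanged (d3 unchanged); reused cached 3 without running.
  d9: runs — d2 6->5; result 3 (same value as before).
  d10: checked — values it read are unchanged (d8 unchanged); reused cached -3 without running.
  d11: runs — s1 6->5; result 2.
  d13: runs — d11 3->2; result -3 (same value as before).
  d14: checked — values it read are unchanged (d9 unchanged, d8 unchanged); reused cached 3 without running.
  d15: checked — values it read are unchanged (d13 unchanged, d14 unchanged); reused cached -3 without running.
  d16: checked — values it read are unchanged (d15 unchanged, d13 unchanged); reused cached -3 without running.
  d18: checked — values it read are unchanged (d15 unchanged, d16 unchanged); reused cached -3 without running.
  d21: runs — d11 3->2; result 5.
  d22: runs — d21 6->5; result 8.
  d24: runs — d21 6->5; result -5.
  d25: runs — d22 9->8; result 8.
  d26: runs — d22 9->8; result -3 (same value as before).
  d27: runs — d24 -6->-5; result -5.
  d28: runs — d25 9->8; result -3 (same value as before).
  d30: runs — d27 -6->-5; result -8.
  d31: runs — d11 3->2; result -6.
  d33: runs — d30 -9->-8; d31 -9->-6; result -6.
  d34: runs — d31 -9->-6; result -9.
  d35: runs — d34 -12->-9; d33 -9->-6; result -9.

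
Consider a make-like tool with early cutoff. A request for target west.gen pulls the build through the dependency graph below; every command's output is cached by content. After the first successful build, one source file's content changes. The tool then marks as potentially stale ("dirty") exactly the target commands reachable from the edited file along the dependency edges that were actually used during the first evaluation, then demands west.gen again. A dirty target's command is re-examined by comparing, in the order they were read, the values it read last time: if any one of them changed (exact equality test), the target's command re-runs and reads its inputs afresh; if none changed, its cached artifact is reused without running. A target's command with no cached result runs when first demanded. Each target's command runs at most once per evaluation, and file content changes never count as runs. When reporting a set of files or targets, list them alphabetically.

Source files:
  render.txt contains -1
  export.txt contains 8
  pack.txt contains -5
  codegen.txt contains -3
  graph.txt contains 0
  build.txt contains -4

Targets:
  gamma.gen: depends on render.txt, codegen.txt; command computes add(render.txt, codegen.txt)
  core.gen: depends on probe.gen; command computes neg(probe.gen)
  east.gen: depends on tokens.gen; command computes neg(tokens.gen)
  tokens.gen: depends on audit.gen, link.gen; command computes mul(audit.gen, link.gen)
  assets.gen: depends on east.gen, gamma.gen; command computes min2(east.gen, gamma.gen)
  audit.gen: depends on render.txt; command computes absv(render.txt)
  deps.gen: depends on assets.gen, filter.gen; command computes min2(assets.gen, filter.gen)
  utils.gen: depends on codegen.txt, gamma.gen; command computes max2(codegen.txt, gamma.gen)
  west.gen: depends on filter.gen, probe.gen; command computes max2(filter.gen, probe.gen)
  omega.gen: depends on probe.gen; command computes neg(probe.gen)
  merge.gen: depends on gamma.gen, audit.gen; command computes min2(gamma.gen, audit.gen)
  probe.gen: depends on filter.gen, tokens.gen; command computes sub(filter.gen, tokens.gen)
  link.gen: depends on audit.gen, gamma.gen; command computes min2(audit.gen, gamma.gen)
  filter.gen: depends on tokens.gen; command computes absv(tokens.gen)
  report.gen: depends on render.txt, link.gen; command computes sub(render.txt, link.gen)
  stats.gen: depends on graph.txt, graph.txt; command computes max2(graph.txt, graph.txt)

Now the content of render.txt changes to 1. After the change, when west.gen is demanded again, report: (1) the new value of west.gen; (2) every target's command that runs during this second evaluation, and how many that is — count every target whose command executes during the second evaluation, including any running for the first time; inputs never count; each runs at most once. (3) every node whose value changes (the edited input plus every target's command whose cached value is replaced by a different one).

Demanding west.gen again yields 4.
7 target commands run: audit.gen, filter.gen, gamma.gen, link.gen, probe.gen, tokens.gen, west.gen.
The nodes whose values change: filter.gen, gamma.gen, link.gen, probe.gen, render.txt, tokens.gen, west.gen.

First demand of the output computes:
  audit.gen = absv(-1) = 1
  gamma.gen = add(-1, -3) = -4
  link.gen = min2(1, -4) = -4
  tokens.gen = mul(1, -4) = -4
  filter.gen = absv(-4) = 4
  probe.gen = sub(4, -4) = 8
  west.gen = max2(4, 8) = 8

After the edit, cleaning proceeds:
  audit.gen: a read changed (render.txt -1->1) — executes, giving 1 — identical to its old value.
  gamma.gen: a read changed (render.txt -1->1) — executes, giving -2.
  link.gen: a read changed (gamma.gen -4->-2) — executes, giving -2.
  tokens.gen: a read changed (link.gen -4->-2) — executes, giving -2.
  filter.gen: a read changed (tokens.gen -4->-2) — executes, giving 2.
  probe.gen: a read changed (filter.gen 4->2; tokens.gen -4->-2) — executes, giving 4.
  west.gen: a read changed (filter.gen 4->2; probe.gen 8->4) — executes, giving 4.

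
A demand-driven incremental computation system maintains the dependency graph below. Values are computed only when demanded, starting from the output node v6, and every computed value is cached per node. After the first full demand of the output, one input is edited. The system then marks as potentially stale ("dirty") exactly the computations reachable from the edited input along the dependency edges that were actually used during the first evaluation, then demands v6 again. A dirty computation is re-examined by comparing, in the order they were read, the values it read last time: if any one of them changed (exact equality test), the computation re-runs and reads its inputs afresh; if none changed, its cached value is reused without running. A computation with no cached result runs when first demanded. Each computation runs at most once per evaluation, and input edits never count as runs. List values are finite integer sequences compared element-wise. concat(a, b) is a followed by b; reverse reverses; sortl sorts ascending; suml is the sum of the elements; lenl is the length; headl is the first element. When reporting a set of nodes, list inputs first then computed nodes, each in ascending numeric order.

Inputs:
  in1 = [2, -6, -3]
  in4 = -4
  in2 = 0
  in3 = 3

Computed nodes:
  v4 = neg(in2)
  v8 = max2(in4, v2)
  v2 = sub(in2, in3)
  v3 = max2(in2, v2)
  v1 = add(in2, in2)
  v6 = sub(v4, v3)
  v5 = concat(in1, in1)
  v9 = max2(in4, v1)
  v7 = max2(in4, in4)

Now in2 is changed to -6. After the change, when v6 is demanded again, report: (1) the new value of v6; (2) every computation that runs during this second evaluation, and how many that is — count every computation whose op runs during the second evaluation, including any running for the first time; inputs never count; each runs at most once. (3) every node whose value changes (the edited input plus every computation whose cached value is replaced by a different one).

New value of v6: 12.
Computations that run: v2, v3, v4, v6 — 4 in total.
Values that change: in2, v2, v3, v4, v6.

First evaluation (everything demanded from the output):
  v2 = sub(0, 3) = -3
  v3 = max2(0, -3) = 0
  v4 = neg(0) = 0
  v6 = sub(0, 0) = 0

Propagation after the edit:
  v2: runs — in2 0->-6; result -9.
  v3: runs — in2 0->-6; v2 -3->-9; result -6.
  v4: runs — in2 0->-6; result 6.
  v6: runs — v4 0->6; v3 0->-6; result 12.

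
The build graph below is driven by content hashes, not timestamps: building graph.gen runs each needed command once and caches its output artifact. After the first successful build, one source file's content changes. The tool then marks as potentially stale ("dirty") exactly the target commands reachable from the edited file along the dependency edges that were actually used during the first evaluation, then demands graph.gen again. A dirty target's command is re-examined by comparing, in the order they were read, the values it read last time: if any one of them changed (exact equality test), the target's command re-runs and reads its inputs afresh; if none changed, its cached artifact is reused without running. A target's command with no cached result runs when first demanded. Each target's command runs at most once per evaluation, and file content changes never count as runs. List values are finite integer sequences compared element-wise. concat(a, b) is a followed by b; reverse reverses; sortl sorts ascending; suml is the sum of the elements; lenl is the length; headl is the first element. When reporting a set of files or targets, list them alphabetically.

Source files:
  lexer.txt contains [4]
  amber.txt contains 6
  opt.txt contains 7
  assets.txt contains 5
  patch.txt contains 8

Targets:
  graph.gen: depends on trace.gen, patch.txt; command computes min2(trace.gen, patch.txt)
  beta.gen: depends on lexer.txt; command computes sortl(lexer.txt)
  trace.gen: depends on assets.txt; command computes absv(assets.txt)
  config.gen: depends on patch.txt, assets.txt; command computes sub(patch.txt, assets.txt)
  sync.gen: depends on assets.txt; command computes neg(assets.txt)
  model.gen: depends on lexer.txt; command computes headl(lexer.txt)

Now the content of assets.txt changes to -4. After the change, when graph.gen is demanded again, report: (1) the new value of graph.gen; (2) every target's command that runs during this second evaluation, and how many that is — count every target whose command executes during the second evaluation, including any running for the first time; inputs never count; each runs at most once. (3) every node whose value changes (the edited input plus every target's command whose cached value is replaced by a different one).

graph.gen now evaluates to 4.
Run set: graph.gen, trace.gen (2 run).
Changed values: assets.txt, graph.gen, trace.gen.

Initial pass — values computed on the first demand:
  trace.gen = absv(5) = 5
  graph.gen = min2(5, 8) = 5

Second demand — change propagation:
  trace.gen: re-runs because assets.txt 5->-4; new result 4.
  graph.gen: re-runs because trace.gen 5->4; new result 4.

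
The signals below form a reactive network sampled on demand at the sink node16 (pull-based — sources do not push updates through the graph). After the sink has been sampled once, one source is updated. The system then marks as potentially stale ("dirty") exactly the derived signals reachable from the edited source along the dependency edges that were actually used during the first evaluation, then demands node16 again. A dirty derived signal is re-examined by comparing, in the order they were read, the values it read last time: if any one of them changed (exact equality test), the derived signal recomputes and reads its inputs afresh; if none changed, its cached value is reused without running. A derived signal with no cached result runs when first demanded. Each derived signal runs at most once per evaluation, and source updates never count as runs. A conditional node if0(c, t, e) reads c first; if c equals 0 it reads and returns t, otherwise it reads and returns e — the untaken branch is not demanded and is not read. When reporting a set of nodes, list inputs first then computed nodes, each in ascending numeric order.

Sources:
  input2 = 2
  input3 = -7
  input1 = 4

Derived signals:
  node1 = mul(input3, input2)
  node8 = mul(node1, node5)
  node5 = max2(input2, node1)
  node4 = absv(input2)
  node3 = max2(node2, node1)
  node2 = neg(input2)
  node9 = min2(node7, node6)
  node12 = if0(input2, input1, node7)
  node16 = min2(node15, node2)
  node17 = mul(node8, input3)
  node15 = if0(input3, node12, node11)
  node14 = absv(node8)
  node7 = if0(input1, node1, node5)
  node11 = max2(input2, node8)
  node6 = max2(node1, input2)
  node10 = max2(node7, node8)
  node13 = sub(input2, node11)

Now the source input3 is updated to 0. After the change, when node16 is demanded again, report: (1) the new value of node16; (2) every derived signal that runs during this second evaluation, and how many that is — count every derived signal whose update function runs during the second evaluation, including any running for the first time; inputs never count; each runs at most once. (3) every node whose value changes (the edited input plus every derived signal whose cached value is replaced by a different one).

Initial pass — values computed on the first demand:
  node1 = mul(-7, 2) = -14
  node2 = neg(2) = -2
  node5 = max2(2, -14) = 2
  node8 = mul(-14, 2) = -28
  node11 = max2(2, -28) = 2
  node15 = if0(input3=-7 -> else branch node11) = 2
  node16 = min2(2, -2) = -2

Second demand — change propagation:
  node1: re-runs because input3 -7->0; new result 0.
  node5: re-runs because node1 -14->0; new result 2 (unchanged).
  node7: newly demanded (no cache) — executes and yields 2.
  node8: dirty yet unreached — the second evaluation never asks for it.
  node11: dirty yet unreached — the second evaluation never asks for it.
  node12: newly demanded (no cache) — executes and yields 2.
  node15: re-runs because input3 -7->0; new result 2 (unchanged).
  node16: re-examined; everything it read last time is the same (node15 unchanged, node2 unchanged) — cache -2 kept, no run.

The important point: the flipped condition redirects demand; node8, node11 are left stale, never re-checked.

node16 now evaluates to -2.
Run set: node1, node5, node7, node12, node15 (5 run).
Changed values: input3, node1.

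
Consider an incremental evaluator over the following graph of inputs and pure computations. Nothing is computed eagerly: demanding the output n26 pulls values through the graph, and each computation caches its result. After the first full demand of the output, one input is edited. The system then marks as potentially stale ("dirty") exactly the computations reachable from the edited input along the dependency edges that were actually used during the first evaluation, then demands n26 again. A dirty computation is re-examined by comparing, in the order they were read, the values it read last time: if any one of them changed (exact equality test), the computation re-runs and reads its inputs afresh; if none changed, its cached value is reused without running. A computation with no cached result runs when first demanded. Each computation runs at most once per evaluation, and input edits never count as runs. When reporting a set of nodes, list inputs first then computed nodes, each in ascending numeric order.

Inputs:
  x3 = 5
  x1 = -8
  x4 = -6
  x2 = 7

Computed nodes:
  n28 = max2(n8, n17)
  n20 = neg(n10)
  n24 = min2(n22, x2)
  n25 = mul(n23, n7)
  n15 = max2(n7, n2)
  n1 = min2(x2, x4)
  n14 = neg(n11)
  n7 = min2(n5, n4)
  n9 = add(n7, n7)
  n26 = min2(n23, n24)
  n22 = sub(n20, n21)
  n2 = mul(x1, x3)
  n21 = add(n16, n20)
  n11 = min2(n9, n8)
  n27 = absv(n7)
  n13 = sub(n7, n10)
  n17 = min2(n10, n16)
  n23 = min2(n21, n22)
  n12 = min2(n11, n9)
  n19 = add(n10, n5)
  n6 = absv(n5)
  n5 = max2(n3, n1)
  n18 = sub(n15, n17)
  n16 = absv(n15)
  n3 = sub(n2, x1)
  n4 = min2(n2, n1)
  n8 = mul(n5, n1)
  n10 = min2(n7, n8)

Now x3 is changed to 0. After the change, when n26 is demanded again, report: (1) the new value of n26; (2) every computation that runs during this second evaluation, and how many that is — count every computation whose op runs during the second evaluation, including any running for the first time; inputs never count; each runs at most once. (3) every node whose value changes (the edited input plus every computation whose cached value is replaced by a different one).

n26 now evaluates to 0.
Run set: n2, n3, n4, n5, n7, n8, n10, n15, n16, n20, n21, n22, n23, n24, n26 (15 run).
Changed values: x3, n2, n3, n4, n5, n7, n8, n10, n15, n16, n20, n21, n22, n23, n24, n26.

Initial pass — values computed on the first demand:
  n1 = min2(7, -6) = -6
  n2 = mul(-8, 5) = -40
  n3 = sub(-40, -8) = -32
  n4 = min2(-40, -6) = -40
  n5 = max2(-32, -6) = -6
  n7 = min2(-6, -40) = -40
  n8 = mul(-6, -6) = 36
  n10 = min2(-40, 36) = -40
  n15 = max2(-40, -40) = -40
  n16 = absv(-40) = 40
  n20 = neg(-40) = 40
  n21 = add(40, 40) = 80
  n22 = sub(40, 80) = -40
  n23 = min2(80, -40) = -40
  n24 = min2(-40, 7) = -40
  n26 = min2(-40, -40) = -40

Second demand — change propagation:
  n2: re-runs because x3 5->0; new result 0.
  n3: re-runs because n2 -40->0; new result 8.
  n4: re-runs because n2 -40->0; new result -6.
  n5: re-runs because n3 -32->8; new result 8.
  n7: re-runs because n5 -6->8; n4 -40->-6; new result -6.
  n8: re-runs because n5 -6->8; new result -48.
  n10: re-runs because n7 -40->-6; n8 36->-48; new result -48.
  n15: re-runs because n7 -40->-6; n2 -40->0; new result 0.
  n16: re-runs because n15 -40->0; new result 0.
  n20: re-runs because n10 -40->-48; new result 48.
  n21: re-runs because n16 40->0; n20 40->48; new result 48.
  n22: re-runs because n20 40->48; n21 80->48; new result 0.
  n23: re-runs because n21 80->48; n22 -40->0; new result 0.
  n24: re-runs because n22 -40->0; new result 0.
  n26: re-runs because n23 -40->0; n24 -40->0; new result 0.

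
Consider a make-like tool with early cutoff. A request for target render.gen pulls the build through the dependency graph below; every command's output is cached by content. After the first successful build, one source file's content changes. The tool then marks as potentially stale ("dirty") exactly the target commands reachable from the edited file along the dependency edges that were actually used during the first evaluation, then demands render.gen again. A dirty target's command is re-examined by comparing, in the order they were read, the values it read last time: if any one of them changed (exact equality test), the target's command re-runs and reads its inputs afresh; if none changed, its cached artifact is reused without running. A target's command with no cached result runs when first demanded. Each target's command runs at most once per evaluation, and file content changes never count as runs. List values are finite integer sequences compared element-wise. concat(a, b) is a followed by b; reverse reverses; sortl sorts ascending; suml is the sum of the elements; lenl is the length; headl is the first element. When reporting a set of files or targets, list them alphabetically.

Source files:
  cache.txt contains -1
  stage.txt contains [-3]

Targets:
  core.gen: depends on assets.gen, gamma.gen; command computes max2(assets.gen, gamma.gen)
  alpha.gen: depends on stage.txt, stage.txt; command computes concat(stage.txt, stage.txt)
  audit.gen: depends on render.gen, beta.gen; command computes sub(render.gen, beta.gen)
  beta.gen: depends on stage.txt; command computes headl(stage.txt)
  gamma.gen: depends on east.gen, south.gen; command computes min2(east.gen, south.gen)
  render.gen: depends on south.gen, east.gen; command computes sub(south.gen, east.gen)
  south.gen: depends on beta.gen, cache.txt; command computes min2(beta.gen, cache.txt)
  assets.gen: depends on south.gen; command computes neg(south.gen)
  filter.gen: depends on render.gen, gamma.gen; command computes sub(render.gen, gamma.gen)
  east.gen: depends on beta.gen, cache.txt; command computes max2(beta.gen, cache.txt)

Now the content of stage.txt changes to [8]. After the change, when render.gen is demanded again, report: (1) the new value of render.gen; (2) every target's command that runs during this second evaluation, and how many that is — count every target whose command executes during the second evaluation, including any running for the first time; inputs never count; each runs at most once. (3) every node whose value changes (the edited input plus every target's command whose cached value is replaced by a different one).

Demanding render.gen again yields -9.
4 target commands run: beta.gen, east.gen, render.gen, south.gen.
The nodes whose values change: beta.gen, east.gen, render.gen, south.gen, stage.txt.

First demand of the output computes:
  beta.gen = headl([-3]) = -3
  east.gen = max2(-3, -1) = -1
  south.gen = min2(-3, -1) = -3
  render.gen = sub(-3, -1) = -2

After the edit, cleaning proceeds:
  beta.gen: a read changed (stage.txt [-3]->[8]) — executes, giving 8.
  east.gen: a read changed (beta.gen -3->8) — executes, giving 8.
  south.gen: a read changed (beta.gen -3->8) — executes, giving -1.
  render.gen: a read changed (south.gen -3->-1; east.gen -1->8) — executes, giving -9.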